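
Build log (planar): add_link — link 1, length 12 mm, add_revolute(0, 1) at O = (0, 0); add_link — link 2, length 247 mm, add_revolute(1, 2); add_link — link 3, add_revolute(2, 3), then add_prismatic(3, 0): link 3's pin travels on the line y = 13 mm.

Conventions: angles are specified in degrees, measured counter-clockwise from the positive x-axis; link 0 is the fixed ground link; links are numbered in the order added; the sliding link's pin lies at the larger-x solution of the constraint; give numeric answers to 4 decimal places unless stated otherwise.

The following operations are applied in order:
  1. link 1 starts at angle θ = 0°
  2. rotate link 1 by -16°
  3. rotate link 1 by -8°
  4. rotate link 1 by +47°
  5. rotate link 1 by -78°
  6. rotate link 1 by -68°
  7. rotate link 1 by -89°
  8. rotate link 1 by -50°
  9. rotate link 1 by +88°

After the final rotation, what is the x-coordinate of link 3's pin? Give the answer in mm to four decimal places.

geometry: r = 12 mm, L = 247 mm, e = 13 mm; θ starts at 0°
rotate link 1 by -16°: θ ← 0° -16° = -16°
rotate link 1 by -8°: θ ← -16° -8° = -24°
rotate link 1 by +47°: θ ← -24° +47° = 23°
rotate link 1 by -78°: θ ← 23° -78° = -55°
rotate link 1 by -68°: θ ← -55° -68° = -123°
rotate link 1 by -89°: θ ← -123° -89° = -212°
rotate link 1 by -50°: θ ← -212° -50° = -262°
rotate link 1 by +88°: θ ← -262° +88° = -174°
crank pin P = (r cos θ, r sin θ) = (-11.934263, -1.254342)
h = r sin θ − e = -1.254342 − 13 = -14.254342
x = r cos θ + √(L² − h²) = -11.934263 + 246.588349 = 234.654086

234.6541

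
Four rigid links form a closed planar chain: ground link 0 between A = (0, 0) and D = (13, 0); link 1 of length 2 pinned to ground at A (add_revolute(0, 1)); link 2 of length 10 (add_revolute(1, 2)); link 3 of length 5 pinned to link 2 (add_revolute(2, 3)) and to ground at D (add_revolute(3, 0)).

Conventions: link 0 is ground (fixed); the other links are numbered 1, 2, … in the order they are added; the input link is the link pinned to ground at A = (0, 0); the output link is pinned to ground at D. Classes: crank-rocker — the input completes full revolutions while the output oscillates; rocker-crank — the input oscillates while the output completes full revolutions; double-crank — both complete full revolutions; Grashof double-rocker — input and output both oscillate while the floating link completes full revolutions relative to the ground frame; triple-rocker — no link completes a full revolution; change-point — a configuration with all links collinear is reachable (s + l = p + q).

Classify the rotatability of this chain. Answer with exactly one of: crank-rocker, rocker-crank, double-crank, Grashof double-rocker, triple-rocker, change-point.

lengths: ground=13, input=2, coupler=10, output=5
sorted: s=2 (shortest), l=13 (longest), p+q=15
s + l = 15 vs p + q = 15
s + l = p + q → change-point (collinear configuration reachable)

change-point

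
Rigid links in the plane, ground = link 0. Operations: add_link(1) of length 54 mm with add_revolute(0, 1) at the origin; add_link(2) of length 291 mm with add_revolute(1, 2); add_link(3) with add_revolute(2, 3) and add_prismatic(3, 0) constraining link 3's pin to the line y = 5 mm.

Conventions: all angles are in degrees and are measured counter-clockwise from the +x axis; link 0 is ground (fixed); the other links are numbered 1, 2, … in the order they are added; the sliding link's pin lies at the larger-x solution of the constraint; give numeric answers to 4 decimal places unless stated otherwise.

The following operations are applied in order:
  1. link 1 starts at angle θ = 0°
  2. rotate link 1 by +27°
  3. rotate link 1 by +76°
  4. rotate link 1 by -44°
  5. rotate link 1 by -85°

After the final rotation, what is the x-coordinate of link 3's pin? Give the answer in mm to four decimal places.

geometry: r = 54 mm, L = 291 mm, e = 5 mm; θ starts at 0°
rotate link 1 by +27°: θ ← 0° +27° = 27°
rotate link 1 by +76°: θ ← 27° +76° = 103°
rotate link 1 by -44°: θ ← 103° -44° = 59°
rotate link 1 by -85°: θ ← 59° -85° = -26°
crank pin P = (r cos θ, r sin θ) = (48.534879, -23.672042)
h = r sin θ − e = -23.672042 − 5 = -28.672042
x = r cos θ + √(L² − h²) = 48.534879 + 289.584036 = 338.118915

338.1189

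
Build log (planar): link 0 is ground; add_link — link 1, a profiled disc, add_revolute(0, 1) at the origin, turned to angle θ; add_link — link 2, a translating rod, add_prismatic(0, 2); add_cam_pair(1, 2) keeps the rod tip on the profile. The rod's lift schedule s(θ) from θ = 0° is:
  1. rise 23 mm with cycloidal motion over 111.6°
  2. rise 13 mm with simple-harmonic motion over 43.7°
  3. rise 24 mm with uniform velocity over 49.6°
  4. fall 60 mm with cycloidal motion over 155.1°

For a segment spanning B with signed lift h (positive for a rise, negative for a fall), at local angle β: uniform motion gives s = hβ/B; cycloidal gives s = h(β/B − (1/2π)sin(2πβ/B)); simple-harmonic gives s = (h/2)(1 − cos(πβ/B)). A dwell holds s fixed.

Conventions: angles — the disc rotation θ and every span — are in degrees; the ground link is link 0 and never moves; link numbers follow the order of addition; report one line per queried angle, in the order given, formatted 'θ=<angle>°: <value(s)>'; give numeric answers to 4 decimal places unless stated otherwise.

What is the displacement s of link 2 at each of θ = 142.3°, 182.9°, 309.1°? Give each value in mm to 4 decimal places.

seg 1 [0°–111.6°] cycloidal, h=23: full span → s += 23 → s = 23.0000
seg 2 [111.6°–155.3°] simple-harmonic, h=13: θ=142.3° here. β=30.7, B=43.7. 13/2·(1 − cos(π·0.7025)) = 10.3621 → s = 33.3621
seg 2 [111.6°–155.3°] simple-harmonic, h=13: full span → s += 13 → s = 36.0000
seg 3 [155.3°–204.9°] uniform, h=24: θ=182.9° here. β=27.6, B=49.6. 24·27.6/49.6 = 13.3548 → s = 49.3548
seg 3 [155.3°–204.9°] uniform, h=24: full span → s += 24 → s = 60.0000
seg 4 [204.9°–360°] cycloidal, h=-60: θ=309.1° here. β=104.2, B=155.1. -60·(0.6718 − sin(2π·0.6718)/(2π)) = -48.7298 → s = 11.2702

θ=142.3°: 33.3621
θ=182.9°: 49.3548
θ=309.1°: 11.2702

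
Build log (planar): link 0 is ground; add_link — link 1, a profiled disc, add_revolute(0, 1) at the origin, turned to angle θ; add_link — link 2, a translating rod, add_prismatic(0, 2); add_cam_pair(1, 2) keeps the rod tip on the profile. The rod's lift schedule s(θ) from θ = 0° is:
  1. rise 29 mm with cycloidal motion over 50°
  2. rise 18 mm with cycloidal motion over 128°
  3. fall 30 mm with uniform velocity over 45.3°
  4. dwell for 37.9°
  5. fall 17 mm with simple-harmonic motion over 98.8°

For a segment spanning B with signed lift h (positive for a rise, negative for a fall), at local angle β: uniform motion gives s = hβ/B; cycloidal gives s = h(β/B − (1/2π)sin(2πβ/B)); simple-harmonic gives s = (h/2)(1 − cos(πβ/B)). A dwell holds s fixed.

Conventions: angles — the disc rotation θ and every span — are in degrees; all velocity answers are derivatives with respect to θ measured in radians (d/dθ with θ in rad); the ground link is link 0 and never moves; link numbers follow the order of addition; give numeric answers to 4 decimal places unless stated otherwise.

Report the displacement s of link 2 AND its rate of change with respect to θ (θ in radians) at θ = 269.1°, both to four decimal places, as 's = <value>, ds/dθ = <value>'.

seg 1 [0°–50°] cycloidal, h=29: full span → s += 29 → s = 29.0000
seg 2 [50°–178°] cycloidal, h=18: full span → s += 18 → s = 47.0000
seg 3 [178°–223.3°] uniform, h=-30: full span → s += -30 → s = 17.0000
seg 4 [223.3°–261.2°] dwell: s stays 17.0000
seg 5 [261.2°–360°] simple-harmonic, h=-17: θ=269.1° here. β=7.9, B=98.8. -17/2·(1 − cos(π·0.0800)) = -0.2668 → s = 16.7332
velocity in seg [261.2°–360°] (simple-harmonic), θ in radians: β = 7.9° = 0.1379 rad, B = 98.8° = 1.7244 rad; ds/dθ = (πh/(2B)) sin(πβ/B) = (π·(-17)/(2·1.7244)) sin(π·0.0800) = -3.849262 mm/rad

s = 16.7332, ds/dθ = -3.8493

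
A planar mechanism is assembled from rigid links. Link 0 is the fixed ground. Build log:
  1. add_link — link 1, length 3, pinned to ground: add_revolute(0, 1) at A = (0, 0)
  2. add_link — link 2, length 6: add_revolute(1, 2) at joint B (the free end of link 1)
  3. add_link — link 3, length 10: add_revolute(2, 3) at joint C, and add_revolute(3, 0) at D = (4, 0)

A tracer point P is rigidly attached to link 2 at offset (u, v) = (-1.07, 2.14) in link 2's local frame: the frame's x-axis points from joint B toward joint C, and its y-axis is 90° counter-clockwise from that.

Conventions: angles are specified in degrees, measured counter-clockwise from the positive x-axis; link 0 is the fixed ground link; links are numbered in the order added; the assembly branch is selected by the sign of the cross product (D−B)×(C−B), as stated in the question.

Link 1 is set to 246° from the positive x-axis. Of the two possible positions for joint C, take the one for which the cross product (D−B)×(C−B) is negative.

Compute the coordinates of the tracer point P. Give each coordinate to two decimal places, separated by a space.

A=(0,0), D=(4.00,0)
B = A + 3.00·(cos246°, sin246°) = (-1.2202, -2.7406)
|BD| = 5.8959
circle(B,6.00) ∩ circle(D,10.00): a=-2.4795, h=5.4637
  candidates: C₊=(-5.9553,0.9443) cross=32.213; C₋=(-0.8759,-8.7307) cross=-32.213
  branch - wants cross < 0 → take C=(-0.8759,-8.7307) (cross=-32.213)
ex = (C−B)/|BC| = (0.0574,-0.9984); ey = (0.9984,0.0574)
P = B + -1.07·ex + 2.14·ey = (0.8549,-1.5496)

0.85 -1.55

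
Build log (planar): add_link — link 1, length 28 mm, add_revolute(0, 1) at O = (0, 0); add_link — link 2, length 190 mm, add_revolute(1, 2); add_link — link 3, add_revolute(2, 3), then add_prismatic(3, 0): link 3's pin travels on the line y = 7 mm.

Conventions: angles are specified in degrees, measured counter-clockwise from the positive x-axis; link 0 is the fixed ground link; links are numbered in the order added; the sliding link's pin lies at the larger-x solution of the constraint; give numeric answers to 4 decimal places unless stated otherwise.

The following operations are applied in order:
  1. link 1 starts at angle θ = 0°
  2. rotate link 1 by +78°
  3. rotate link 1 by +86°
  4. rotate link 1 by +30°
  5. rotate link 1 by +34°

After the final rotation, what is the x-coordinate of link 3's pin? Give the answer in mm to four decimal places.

geometry: r = 28 mm, L = 190 mm, e = 7 mm; θ starts at 0°
rotate link 1 by +78°: θ ← 0° +78° = 78°
rotate link 1 by +86°: θ ← 78° +86° = 164°
rotate link 1 by +30°: θ ← 164° +30° = 194°
rotate link 1 by +34°: θ ← 194° +34° = 228°
crank pin P = (r cos θ, r sin θ) = (-18.735657, -20.808055)
h = r sin θ − e = -20.808055 − 7 = -27.808055
x = r cos θ + √(L² − h²) = -18.735657 + 187.954016 = 169.218359

169.2184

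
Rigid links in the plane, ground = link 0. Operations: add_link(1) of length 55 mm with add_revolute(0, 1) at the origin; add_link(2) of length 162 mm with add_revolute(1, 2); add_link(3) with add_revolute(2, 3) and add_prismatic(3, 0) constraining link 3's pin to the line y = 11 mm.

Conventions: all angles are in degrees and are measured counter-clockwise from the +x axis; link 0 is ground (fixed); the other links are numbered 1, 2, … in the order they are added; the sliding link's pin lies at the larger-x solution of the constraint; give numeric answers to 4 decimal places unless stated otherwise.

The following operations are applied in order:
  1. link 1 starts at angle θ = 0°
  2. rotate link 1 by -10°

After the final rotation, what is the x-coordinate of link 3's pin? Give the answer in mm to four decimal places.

geometry: r = 55 mm, L = 162 mm, e = 11 mm; θ starts at 0°
rotate link 1 by -10°: θ ← 0° -10° = -10°
crank pin P = (r cos θ, r sin θ) = (54.164426, -9.550650)
h = r sin θ − e = -9.550650 − 11 = -20.550650
x = r cos θ + √(L² − h²) = 54.164426 + 160.691228 = 214.855655

214.8557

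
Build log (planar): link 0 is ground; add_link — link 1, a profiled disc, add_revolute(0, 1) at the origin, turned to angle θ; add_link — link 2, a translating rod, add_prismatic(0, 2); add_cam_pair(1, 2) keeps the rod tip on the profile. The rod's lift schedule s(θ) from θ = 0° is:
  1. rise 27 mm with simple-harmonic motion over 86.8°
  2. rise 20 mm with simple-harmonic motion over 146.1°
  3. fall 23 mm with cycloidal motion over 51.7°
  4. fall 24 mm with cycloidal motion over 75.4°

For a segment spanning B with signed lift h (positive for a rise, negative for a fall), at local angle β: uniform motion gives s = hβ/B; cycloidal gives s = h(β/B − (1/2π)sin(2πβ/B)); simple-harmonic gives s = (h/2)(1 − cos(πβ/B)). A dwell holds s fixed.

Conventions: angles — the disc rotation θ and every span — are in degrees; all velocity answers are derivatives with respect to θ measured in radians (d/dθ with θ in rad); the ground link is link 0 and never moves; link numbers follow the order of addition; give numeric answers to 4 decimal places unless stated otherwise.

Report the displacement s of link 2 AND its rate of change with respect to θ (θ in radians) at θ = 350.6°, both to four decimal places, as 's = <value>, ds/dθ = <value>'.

seg 1 [0°–86.8°] simple-harmonic, h=27: full span → s += 27 → s = 27.0000
seg 2 [86.8°–232.9°] simple-harmonic, h=20: full span → s += 20 → s = 47.0000
seg 3 [232.9°–284.6°] cycloidal, h=-23: full span → s += -23 → s = 24.0000
seg 4 [284.6°–360°] cycloidal, h=-24: θ=350.6° here. β=66, B=75.4. -24·(0.8753 − sin(2π·0.8753)/(2π)) = -23.7033 → s = 0.2967
velocity in seg [284.6°–360°] (cycloidal), θ in radians: β = 66° = 1.1519 rad, B = 75.4° = 1.3160 rad; ds/dθ = (h/B)(1 − cos(2πβ/B)) = ((-24)/1.3160)(1 − cos(2π·0.8753)) = -5.314768 mm/rad

s = 0.2967, ds/dθ = -5.3148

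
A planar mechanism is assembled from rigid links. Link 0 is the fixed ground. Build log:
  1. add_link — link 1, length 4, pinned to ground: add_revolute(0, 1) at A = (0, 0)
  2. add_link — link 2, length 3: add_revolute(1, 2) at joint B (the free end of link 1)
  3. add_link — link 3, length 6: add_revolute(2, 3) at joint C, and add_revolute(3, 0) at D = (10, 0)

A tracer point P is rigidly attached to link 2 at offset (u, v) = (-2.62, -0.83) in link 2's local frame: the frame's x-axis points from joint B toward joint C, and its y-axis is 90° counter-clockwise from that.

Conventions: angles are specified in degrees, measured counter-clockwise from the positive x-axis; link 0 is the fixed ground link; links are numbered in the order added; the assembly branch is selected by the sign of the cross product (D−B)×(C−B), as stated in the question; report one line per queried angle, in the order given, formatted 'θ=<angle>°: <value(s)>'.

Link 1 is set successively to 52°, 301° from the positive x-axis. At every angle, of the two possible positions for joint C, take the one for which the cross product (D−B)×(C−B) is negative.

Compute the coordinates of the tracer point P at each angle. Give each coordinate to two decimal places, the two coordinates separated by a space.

A=(0,0), D=(10.00,0)
θ=52°: B = A + 4.00·(cos52°, sin52°) = (2.4626, 3.1520)
θ=52°: |BD| = 8.1699
θ=52°: circle(B,3.00) ∩ circle(D,6.00): a=2.4325, h=1.7558
θ=52°:   candidates: C₊=(5.3843,3.8334) cross=14.345; C₋=(4.0294,0.5937) cross=-14.345
θ=52°:   branch - wants cross < 0 → take C=(4.0294,0.5937) (cross=-14.345)
θ=52°: ex = (C−B)/|BC| = (0.5223,-0.8528); ey = (0.8528,0.5223)
θ=52°: P = B + -2.62·ex + -0.83·ey = (0.3865,4.9529)
θ=301°: B = A + 4.00·(cos301°, sin301°) = (2.0602, -3.4287)
θ=301°: |BD| = 8.6485
θ=301°: circle(B,3.00) ∩ circle(D,6.00): a=2.7633, h=1.1680
θ=301°:   candidates: C₊=(4.1340,-1.2609) cross=10.101; C₋=(5.0601,-3.4054) cross=-10.101
θ=301°:   branch - wants cross < 0 → take C=(5.0601,-3.4054) (cross=-10.101)
θ=301°: ex = (C−B)/|BC| = (1.0000,0.0077); ey = (-0.0077,1.0000)
θ=301°: P = B + -2.62·ex + -0.83·ey = (-0.5533,-4.2789)

θ=52°: 0.39 4.95
θ=301°: -0.55 -4.28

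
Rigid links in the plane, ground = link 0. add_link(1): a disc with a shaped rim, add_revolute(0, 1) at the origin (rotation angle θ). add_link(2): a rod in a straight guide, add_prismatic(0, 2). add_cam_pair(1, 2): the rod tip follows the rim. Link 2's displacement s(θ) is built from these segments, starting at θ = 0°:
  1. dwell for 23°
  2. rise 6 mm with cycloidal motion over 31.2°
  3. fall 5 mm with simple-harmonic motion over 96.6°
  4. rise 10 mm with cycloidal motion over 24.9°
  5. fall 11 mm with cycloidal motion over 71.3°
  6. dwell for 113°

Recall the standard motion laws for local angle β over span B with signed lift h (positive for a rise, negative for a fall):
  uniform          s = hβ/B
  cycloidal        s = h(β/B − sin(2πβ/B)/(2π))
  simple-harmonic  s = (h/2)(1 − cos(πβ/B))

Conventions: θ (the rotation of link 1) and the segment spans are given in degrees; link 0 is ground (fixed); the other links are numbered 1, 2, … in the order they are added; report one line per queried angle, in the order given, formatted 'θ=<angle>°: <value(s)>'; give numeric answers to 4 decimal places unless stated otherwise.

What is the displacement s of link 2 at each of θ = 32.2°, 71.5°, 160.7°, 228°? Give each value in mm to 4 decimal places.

segment 1 (0° to 23°, dwell): s unchanged at 0.0000
θ = 32.2° falls in segment 2 (23° to 54.2°, cycloidal, h = 6): β = 32.2 − 23 = 9.2°, B = 31.2°; Δs = 6·(0.2949 − sin(2π·0.2949)/(2π)) = 0.8520; s = 0.0000 + 0.8520 = 0.8520
segment 2 (23° to 54.2°, cycloidal, h = 6) is passed completely: s = 0.0000 + (6) = 6.0000
θ = 71.5° falls in segment 3 (54.2° to 150.8°, simple-harmonic, h = -5): β = 71.5 − 54.2 = 17.3°, B = 96.6°; Δs = -5/2·(1 − cos(π·0.1791)) = -0.3854; s = 6.0000 − 0.3854 = 5.6146
segment 3 (54.2° to 150.8°, simple-harmonic, h = -5) is passed completely: s = 6.0000 + (-5) = 1.0000
θ = 160.7° falls in segment 4 (150.8° to 175.7°, cycloidal, h = 10): β = 160.7 − 150.8 = 9.9°, B = 24.9°; Δs = 10·(0.3976 − sin(2π·0.3976)/(2π)) = 3.0210; s = 1.0000 + 3.0210 = 4.0210
segment 4 (150.8° to 175.7°, cycloidal, h = 10) is passed completely: s = 1.0000 + (10) = 11.0000
θ = 228° falls in segment 5 (175.7° to 247°, cycloidal, h = -11): β = 228 − 175.7 = 52.3°, B = 71.3°; Δs = -11·(0.7335 − sin(2π·0.7335)/(2π)) = -9.8101; s = 11.0000 − 9.8101 = 1.1899

θ=32.2°: 0.8520
θ=71.5°: 5.6146
θ=160.7°: 4.0210
θ=228°: 1.1899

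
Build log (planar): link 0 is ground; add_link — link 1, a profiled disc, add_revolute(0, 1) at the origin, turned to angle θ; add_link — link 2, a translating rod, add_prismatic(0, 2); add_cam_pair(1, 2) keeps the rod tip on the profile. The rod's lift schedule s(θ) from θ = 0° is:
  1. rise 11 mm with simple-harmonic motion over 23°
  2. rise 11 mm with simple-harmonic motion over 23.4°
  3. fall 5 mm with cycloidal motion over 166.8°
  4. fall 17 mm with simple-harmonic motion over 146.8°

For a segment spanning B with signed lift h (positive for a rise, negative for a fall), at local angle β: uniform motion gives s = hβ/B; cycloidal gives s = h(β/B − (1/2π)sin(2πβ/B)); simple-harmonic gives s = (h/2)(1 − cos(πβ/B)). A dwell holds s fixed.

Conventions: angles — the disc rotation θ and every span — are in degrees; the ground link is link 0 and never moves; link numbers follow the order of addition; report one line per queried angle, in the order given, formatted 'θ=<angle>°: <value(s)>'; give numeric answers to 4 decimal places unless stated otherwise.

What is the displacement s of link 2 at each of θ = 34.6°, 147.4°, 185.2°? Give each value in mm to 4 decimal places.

seg 1 [0°–23°] simple-harmonic, h=11: full span → s += 11 → s = 11.0000
seg 2 [23°–46.4°] simple-harmonic, h=11: θ=34.6° here. β=11.6, B=23.4. 11/2·(1 − cos(π·0.4957)) = 5.4262 → s = 16.4262
seg 2 [23°–46.4°] simple-harmonic, h=11: full span → s += 11 → s = 22.0000
seg 3 [46.4°–213.2°] cycloidal, h=-5: θ=147.4° here. β=101, B=166.8. -5·(0.6055 − sin(2π·0.6055)/(2π)) = -3.5173 → s = 18.4827
seg 3 [46.4°–213.2°] cycloidal, h=-5: θ=185.2° here. β=138.8, B=166.8. -5·(0.8321 − sin(2π·0.8321)/(2π)) = -4.8528 → s = 17.1472

θ=34.6°: 16.4262
θ=147.4°: 18.4827
θ=185.2°: 17.1472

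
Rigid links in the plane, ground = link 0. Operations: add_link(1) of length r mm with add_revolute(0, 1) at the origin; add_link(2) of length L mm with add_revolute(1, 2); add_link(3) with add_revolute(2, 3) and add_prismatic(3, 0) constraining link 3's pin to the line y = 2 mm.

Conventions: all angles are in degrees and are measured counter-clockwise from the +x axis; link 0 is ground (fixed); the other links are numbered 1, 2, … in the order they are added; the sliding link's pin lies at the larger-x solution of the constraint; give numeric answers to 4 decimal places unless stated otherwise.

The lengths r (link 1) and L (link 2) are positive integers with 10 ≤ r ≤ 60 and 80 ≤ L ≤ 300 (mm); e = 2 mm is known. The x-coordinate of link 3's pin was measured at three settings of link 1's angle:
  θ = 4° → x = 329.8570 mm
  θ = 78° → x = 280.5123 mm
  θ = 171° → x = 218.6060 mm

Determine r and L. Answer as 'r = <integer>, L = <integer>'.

constraint per measurement: (x − r cos θ)² + (r sin θ − e)² = L²
subtracting the θ₁ and θ₂ equations cancels the r² and L² terms:
r = (x₁² − x₂²) / (2[(x₁cos θ₁ + e sin θ₁) − (x₂cos θ₂ + e sin θ₂)]) = 56.0000 → r = 56
L² = (x₁ − r cos θ₁)² + (r sin θ₁ − e)² = 75076.0247 → L = 274.0000 → L = 274
check at θ₃=171°: x = 218.6060 (printed 218.6060) ✓

r = 56, L = 274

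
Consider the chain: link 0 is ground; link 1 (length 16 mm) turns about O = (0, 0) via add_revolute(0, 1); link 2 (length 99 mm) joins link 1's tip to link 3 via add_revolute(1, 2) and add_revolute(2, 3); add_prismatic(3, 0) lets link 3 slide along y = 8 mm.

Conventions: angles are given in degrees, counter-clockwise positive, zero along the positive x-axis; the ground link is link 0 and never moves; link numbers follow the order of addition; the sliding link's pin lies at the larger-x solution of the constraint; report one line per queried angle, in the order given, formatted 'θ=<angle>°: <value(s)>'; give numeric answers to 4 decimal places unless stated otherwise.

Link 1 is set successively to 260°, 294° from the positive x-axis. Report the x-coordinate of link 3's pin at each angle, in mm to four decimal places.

geometry: r = 16 mm, L = 99 mm, e = 8 mm
θ=260°: crank pin P = (r cos θ, r sin θ) = (-2.778371, -15.756924)
θ=260°: h = r sin θ − e = -15.756924 − 8 = -23.756924
θ=260°: x = r cos θ + √(L² − h²) = -2.778371 + 96.107276 = 93.328905
θ=294°: crank pin P = (r cos θ, r sin θ) = (6.507786, -14.616727)
θ=294°: h = r sin θ − e = -14.616727 − 8 = -22.616727
θ=294°: x = r cos θ + √(L² − h²) = 6.507786 + 96.381967 = 102.889754

θ=260°: 93.3289
θ=294°: 102.8898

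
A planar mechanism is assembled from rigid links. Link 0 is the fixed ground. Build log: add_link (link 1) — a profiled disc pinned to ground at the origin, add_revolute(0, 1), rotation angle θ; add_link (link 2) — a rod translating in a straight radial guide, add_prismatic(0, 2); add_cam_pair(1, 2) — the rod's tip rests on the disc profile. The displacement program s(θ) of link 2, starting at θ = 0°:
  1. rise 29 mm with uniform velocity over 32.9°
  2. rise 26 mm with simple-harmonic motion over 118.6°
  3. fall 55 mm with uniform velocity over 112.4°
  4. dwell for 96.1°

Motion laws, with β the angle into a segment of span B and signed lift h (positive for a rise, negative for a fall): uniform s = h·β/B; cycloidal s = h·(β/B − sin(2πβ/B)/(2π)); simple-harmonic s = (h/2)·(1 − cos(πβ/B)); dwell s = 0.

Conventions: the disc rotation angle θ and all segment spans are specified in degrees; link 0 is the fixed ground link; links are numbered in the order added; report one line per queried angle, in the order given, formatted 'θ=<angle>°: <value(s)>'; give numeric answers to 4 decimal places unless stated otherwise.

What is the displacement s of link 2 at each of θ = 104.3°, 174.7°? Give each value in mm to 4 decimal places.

seg 1 [0°–32.9°] uniform, h=29: full span → s += 29 → s = 29.0000
seg 2 [32.9°–151.5°] simple-harmonic, h=26: θ=104.3° here. β=71.4, B=118.6. 26/2·(1 − cos(π·0.6020)) = 17.0957 → s = 46.0957
seg 2 [32.9°–151.5°] simple-harmonic, h=26: full span → s += 26 → s = 55.0000
seg 3 [151.5°–263.9°] uniform, h=-55: θ=174.7° here. β=23.2, B=112.4. -55·23.2/112.4 = -11.3523 → s = 43.6477

θ=104.3°: 46.0957
θ=174.7°: 43.6477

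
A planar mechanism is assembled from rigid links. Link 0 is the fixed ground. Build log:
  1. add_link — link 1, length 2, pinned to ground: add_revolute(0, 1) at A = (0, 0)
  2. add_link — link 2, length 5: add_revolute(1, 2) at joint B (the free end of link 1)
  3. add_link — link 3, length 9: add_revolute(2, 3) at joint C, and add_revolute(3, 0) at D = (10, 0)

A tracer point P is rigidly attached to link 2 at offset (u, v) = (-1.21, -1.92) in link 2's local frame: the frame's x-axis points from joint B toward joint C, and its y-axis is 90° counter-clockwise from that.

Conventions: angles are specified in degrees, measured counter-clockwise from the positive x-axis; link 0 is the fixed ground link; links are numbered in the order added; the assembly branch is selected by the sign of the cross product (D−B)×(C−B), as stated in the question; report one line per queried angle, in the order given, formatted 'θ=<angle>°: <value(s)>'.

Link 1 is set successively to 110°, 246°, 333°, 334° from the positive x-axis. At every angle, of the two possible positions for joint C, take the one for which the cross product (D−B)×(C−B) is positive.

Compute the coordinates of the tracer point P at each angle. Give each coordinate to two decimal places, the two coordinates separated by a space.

A=(0,0), D=(10.00,0)
θ=110°: B = A + 2.00·(cos110°, sin110°) = (-0.6840, 1.8794)
θ=110°: |BD| = 10.8481
θ=110°: circle(B,5.00) ∩ circle(D,9.00): a=2.8429, h=4.1131
θ=110°:   candidates: C₊=(2.8285,5.4378) cross=44.619; C₋=(1.4033,-2.6641) cross=-44.619
θ=110°:   branch + wants cross > 0 → take C=(2.8285,5.4378) (cross=44.619)
θ=110°: ex = (C−B)/|BC| = (0.7025,0.7117); ey = (-0.7117,0.7025)
θ=110°: P = B + -1.21·ex + -1.92·ey = (-0.1676,-0.3306)
θ=246°: B = A + 2.00·(cos246°, sin246°) = (-0.8135, -1.8271)
θ=246°: |BD| = 10.9667
θ=246°: circle(B,5.00) ∩ circle(D,9.00): a=2.9302, h=4.0514
θ=246°:   candidates: C₊=(1.4008,2.6559) cross=44.431; C₋=(2.7507,-5.3337) cross=-44.431
θ=246°:   branch + wants cross > 0 → take C=(1.4008,2.6559) (cross=44.431)
θ=246°: ex = (C−B)/|BC| = (0.4429,0.8966); ey = (-0.8966,0.4429)
θ=246°: P = B + -1.21·ex + -1.92·ey = (0.3721,-3.7622)
θ=333°: B = A + 2.00·(cos333°, sin333°) = (1.7820, -0.9080)
θ=333°: |BD| = 8.2680
θ=333°: circle(B,5.00) ∩ circle(D,9.00): a=0.7474, h=4.9438
θ=333°:   candidates: C₊=(1.9820,4.0880) cross=40.875; C₋=(3.0679,-5.7398) cross=-40.875
θ=333°:   branch + wants cross > 0 → take C=(1.9820,4.0880) (cross=40.875)
θ=333°: ex = (C−B)/|BC| = (0.0400,0.9992); ey = (-0.9992,0.0400)
θ=333°: P = B + -1.21·ex + -1.92·ey = (3.6521,-2.1938)
θ=334°: B = A + 2.00·(cos334°, sin334°) = (1.7976, -0.8767)
θ=334°: |BD| = 8.2491
θ=334°: circle(B,5.00) ∩ circle(D,9.00): a=0.7303, h=4.9464
θ=334°:   candidates: C₊=(1.9980,4.1192) cross=40.803; C₋=(3.0494,-5.7175) cross=-40.803
θ=334°:   branch + wants cross > 0 → take C=(1.9980,4.1192) (cross=40.803)
θ=334°: ex = (C−B)/|BC| = (0.0401,0.9992); ey = (-0.9992,0.0401)
θ=334°: P = B + -1.21·ex + -1.92·ey = (3.6675,-2.1627)

θ=110°: -0.17 -0.33
θ=246°: 0.37 -3.76
θ=333°: 3.65 -2.19
θ=334°: 3.67 -2.16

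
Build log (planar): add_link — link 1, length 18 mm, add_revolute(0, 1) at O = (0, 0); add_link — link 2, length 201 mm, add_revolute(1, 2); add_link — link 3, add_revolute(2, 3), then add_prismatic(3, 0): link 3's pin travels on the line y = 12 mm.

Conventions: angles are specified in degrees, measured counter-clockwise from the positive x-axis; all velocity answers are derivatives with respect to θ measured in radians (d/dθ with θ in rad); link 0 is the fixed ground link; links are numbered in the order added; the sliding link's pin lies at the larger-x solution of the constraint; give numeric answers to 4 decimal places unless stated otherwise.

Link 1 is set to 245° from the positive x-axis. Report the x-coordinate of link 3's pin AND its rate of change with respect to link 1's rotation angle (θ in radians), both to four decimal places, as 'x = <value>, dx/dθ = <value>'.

geometry: r = 18 mm, L = 201 mm, e = 12 mm
crank pin P = (r cos θ, r sin θ) = (-7.607129, -16.313540)
h = r sin θ − e = -16.313540 − 12 = -28.313540
x = r cos θ + √(L² − h²) = -7.607129 + 198.995838 = 191.388709
dx/dθ = −r sin θ − h·r cos θ/√(L² − h²) (θ in radians; h = -28.313540) = 15.231182

x = 191.3887, dx/dθ = 15.2312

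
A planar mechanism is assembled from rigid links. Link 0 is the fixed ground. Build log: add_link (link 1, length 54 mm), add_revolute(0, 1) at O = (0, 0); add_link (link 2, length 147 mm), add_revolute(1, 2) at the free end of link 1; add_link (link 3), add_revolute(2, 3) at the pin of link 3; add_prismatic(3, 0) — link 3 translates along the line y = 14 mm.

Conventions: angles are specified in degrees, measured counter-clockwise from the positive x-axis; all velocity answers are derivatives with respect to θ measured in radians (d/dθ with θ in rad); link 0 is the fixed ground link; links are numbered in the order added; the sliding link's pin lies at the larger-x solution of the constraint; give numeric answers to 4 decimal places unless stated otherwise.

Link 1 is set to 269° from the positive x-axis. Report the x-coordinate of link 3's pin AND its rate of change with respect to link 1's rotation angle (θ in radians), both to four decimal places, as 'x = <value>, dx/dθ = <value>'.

geometry: r = 54 mm, L = 147 mm, e = 14 mm
crank pin P = (r cos θ, r sin θ) = (-0.942430, -53.991776)
h = r sin θ − e = -53.991776 − 14 = -67.991776
x = r cos θ + √(L² − h²) = -0.942430 + 130.330804 = 129.388374
dx/dθ = −r sin θ − h·r cos θ/√(L² − h²) (θ in radians; h = -67.991776) = 53.500123

x = 129.3884, dx/dθ = 53.5001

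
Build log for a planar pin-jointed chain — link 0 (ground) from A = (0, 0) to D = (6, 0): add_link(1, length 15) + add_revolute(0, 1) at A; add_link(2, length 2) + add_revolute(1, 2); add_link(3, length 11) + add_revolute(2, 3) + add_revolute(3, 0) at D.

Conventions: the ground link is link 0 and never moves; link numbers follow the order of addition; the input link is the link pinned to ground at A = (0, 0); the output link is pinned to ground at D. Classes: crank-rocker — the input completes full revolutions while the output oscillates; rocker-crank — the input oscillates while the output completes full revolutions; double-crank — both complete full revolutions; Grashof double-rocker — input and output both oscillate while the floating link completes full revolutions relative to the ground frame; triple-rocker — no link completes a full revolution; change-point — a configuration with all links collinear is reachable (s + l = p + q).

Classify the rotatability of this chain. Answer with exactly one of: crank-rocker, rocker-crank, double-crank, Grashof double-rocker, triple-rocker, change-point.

lengths: ground=6, input=15, coupler=2, output=11
sorted: s=2 (shortest), l=15 (longest), p+q=17
s + l = 17 vs p + q = 17
s + l = p + q → change-point (collinear configuration reachable)

change-point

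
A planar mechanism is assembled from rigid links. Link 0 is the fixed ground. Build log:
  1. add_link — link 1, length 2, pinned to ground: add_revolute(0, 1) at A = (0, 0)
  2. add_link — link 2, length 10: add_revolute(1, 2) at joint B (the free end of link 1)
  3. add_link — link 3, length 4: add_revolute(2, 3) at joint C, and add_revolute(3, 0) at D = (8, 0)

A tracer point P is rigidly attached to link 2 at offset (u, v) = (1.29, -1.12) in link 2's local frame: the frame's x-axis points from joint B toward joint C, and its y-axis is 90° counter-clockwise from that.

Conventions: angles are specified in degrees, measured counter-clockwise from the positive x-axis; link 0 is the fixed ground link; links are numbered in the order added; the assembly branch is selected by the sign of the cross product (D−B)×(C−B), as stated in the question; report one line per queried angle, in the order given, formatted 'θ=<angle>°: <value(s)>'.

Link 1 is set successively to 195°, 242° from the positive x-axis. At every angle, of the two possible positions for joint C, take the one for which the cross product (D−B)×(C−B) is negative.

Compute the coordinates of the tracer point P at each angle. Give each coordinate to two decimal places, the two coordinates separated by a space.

A=(0,0), D=(8.00,0)
θ=195°: B = A + 2.00·(cos195°, sin195°) = (-1.9319, -0.5176)
θ=195°: |BD| = 9.9453
θ=195°: circle(B,10.00) ∩ circle(D,4.00): a=9.1958, h=3.9291
θ=195°:   candidates: C₊=(7.0469,3.8848) cross=39.077; C₋=(7.4559,-3.9628) cross=-39.077
θ=195°:   branch - wants cross < 0 → take C=(7.4559,-3.9628) (cross=-39.077)
θ=195°: ex = (C−B)/|BC| = (0.9388,-0.3445); ey = (0.3445,0.9388)
θ=195°: P = B + 1.29·ex + -1.12·ey = (-1.1067,-2.0135)
θ=242°: B = A + 2.00·(cos242°, sin242°) = (-0.9389, -1.7659)
θ=242°: |BD| = 9.1117
θ=242°: circle(B,10.00) ∩ circle(D,4.00): a=9.1653, h=3.9996
θ=242°:   candidates: C₊=(7.2774,3.9342) cross=36.444; C₋=(8.8277,-3.9134) cross=-36.444
θ=242°:   branch - wants cross < 0 → take C=(8.8277,-3.9134) (cross=-36.444)
θ=242°: ex = (C−B)/|BC| = (0.9767,-0.2148); ey = (0.2148,0.9767)
θ=242°: P = B + 1.29·ex + -1.12·ey = (0.0804,-3.1368)

θ=195°: -1.11 -2.01
θ=242°: 0.08 -3.14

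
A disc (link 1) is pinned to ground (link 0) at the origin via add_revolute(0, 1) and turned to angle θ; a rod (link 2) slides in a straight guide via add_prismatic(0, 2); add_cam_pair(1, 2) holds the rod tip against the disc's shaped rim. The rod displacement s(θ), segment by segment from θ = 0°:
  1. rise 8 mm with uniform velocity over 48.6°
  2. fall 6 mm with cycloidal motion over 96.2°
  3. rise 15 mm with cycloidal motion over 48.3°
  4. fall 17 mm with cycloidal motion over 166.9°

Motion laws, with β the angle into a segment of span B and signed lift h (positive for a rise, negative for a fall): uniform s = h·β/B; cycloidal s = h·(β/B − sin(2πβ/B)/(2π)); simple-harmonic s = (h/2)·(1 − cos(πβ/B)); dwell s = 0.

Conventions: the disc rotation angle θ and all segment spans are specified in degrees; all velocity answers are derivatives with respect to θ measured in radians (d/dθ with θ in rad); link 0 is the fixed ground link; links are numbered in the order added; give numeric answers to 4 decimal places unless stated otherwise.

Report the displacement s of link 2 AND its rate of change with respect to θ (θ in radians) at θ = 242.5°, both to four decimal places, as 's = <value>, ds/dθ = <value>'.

segment 1 (0° to 48.6°, uniform, h = 8) is passed completely: s = 0.0000 + (8) = 8.0000
segment 2 (48.6° to 144.8°, cycloidal, h = -6) is passed completely: s = 8.0000 + (-6) = 2.0000
segment 3 (144.8° to 193.1°, cycloidal, h = 15) is passed completely: s = 2.0000 + (15) = 17.0000
θ = 242.5° falls in segment 4 (193.1° to 360°, cycloidal, h = -17): β = 242.5 − 193.1 = 49.4°, B = 166.9°; Δs = -17·(0.2960 − sin(2π·0.2960)/(2π)) = -2.4383; s = 17.0000 − 2.4383 = 14.5617
velocity in seg [193.1°–360°] (cycloidal), θ in radians: β = 49.4° = 0.8622 rad, B = 166.9° = 2.9130 rad; ds/dθ = (h/B)(1 − cos(2πβ/B)) = ((-17)/2.9130)(1 − cos(2π·0.2960)) = -7.498866 mm/rad

s = 14.5617, ds/dθ = -7.4989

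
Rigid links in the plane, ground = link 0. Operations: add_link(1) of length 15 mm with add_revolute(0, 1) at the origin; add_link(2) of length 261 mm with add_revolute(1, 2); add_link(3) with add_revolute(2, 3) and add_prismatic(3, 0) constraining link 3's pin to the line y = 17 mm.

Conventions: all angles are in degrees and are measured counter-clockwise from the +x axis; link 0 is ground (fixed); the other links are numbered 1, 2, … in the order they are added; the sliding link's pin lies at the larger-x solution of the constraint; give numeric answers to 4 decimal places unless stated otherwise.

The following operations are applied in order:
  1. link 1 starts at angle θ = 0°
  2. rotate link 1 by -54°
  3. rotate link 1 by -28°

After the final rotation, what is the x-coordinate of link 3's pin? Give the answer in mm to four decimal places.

geometry: r = 15 mm, L = 261 mm, e = 17 mm; θ starts at 0°
rotate link 1 by -54°: θ ← 0° -54° = -54°
rotate link 1 by -28°: θ ← -54° -28° = -82°
crank pin P = (r cos θ, r sin θ) = (2.087597, -14.854021)
h = r sin θ − e = -14.854021 − 17 = -31.854021
x = r cos θ + √(L² − h²) = 2.087597 + 259.048878 = 261.136475

261.1365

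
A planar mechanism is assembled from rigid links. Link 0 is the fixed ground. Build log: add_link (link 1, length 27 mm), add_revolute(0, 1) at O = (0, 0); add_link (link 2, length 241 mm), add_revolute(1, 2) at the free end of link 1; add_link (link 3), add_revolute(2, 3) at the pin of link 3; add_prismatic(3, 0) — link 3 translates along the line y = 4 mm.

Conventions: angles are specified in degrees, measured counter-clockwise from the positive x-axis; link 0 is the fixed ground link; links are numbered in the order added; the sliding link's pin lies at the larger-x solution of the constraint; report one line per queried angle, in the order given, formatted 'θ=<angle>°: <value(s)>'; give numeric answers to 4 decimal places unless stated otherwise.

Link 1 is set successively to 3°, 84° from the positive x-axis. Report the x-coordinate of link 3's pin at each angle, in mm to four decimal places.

geometry: r = 27 mm, L = 241 mm, e = 4 mm
θ=3°: crank pin P = (r cos θ, r sin θ) = (26.962997, 1.413071)
θ=3°: h = r sin θ − e = 1.413071 − 4 = -2.586929
θ=3°: x = r cos θ + √(L² − h²) = 26.962997 + 240.986115 = 267.949113
θ=84°: crank pin P = (r cos θ, r sin θ) = (2.822269, 26.852091)
θ=84°: h = r sin θ − e = 26.852091 − 4 = 22.852091
θ=84°: x = r cos θ + √(L² − h²) = 2.822269 + 239.914114 = 242.736382

θ=3°: 267.9491
θ=84°: 242.7364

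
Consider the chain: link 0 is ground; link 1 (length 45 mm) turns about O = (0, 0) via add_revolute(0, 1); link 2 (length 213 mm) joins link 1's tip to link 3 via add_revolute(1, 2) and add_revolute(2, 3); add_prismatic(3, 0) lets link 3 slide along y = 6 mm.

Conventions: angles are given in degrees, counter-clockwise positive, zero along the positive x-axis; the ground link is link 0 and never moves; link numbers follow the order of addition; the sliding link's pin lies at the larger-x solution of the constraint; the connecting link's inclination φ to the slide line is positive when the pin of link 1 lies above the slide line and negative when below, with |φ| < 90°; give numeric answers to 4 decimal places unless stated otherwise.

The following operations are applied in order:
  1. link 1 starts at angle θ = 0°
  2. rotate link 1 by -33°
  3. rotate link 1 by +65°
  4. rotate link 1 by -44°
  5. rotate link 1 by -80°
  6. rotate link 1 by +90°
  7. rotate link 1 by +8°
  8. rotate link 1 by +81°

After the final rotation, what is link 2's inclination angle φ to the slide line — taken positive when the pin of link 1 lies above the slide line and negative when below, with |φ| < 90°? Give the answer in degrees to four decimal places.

geometry: r = 45 mm, L = 213 mm, e = 6 mm; θ starts at 0°
rotate link 1 by -33°: θ ← 0° -33° = -33°
rotate link 1 by +65°: θ ← -33° +65° = 32°
rotate link 1 by -44°: θ ← 32° -44° = -12°
rotate link 1 by -80°: θ ← -12° -80° = -92°
rotate link 1 by +90°: θ ← -92° +90° = -2°
rotate link 1 by +8°: θ ← -2° +8° = 6°
rotate link 1 by +81°: θ ← 6° +81° = 87°
h = r sin θ − e = 44.938329 − 6 = 38.938329
sin φ = h / L = 38.938329 / 213 = 0.18280906
φ = arcsin(0.18280906) = 10.533422°

10.5334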